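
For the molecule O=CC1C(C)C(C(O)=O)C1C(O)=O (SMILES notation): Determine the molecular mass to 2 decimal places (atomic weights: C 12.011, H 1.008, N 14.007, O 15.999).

First, the molecular formula is C8H10O5 (counting implicit H from valence).
  C: 8 × 12.011 = 96.088
  H: 10 × 1.008 = 10.080
  O: 5 × 15.999 = 79.995
Sum: 8×12.011 + 10×1.008 + 5×15.999 = 186.163 → 186.16 g/mol.

186.16 g/mol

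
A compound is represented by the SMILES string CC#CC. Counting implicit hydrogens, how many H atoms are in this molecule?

6

Walk through each heavy atom and fill implicit hydrogens from standard valence (C 4, N 3, O 2, S 2, halogen 1):
  atom 1: C, bond orders sum to 1 (valence 4) → 3 H
  atom 2: C, bond orders sum to 4 (valence 4) → 0 H
  atom 3: C, bond orders sum to 4 (valence 4) → 0 H
  atom 4: C, bond orders sum to 1 (valence 4) → 3 H
Total hydrogens: 6.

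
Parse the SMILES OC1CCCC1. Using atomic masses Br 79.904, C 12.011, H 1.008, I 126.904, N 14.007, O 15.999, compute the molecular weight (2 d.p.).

First, the molecular formula is C5H10O (counting implicit H from valence).
  C: 5 × 12.011 = 60.055
  H: 10 × 1.008 = 10.080
  O: 1 × 15.999 = 15.999
Sum: 5×12.011 + 10×1.008 + 1×15.999 = 86.134 → 86.13 g/mol.

86.13 g/mol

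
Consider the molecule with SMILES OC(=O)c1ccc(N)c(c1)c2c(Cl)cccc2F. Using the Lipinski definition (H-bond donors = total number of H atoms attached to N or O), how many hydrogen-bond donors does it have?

3

Donors: find every N or O and count the H atoms it carries.
  atom 1 (O): bond orders sum to 1 → 1 H
  atom 3 (O): bond orders sum to 2 → 0 H
  atom 8 (N): bond orders sum to 1 → 2 H
Lipinski HBD = 3.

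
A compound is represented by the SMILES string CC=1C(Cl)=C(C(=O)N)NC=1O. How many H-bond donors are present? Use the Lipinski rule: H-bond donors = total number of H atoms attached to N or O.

4

Donors: find every N or O and count the H atoms it carries.
  atom 7 (O): bond orders sum to 2 → 0 H
  atom 8 (N): bond orders sum to 1 → 2 H
  atom 9 (N): bond orders sum to 2 → 1 H
  atom 11 (O): bond orders sum to 1 → 1 H
Lipinski HBD = 4.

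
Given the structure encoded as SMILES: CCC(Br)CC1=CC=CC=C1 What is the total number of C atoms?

10

Count every carbon token in the SMILES (each C, including those in ring-closure positions and inside branches).
Carbon count: 10.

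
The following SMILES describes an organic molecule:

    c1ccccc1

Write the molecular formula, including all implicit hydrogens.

Walk through each heavy atom and fill implicit hydrogens from standard valence (C 4, N 3, O 2, S 2, halogen 1); for lowercase aromatic atoms, an aromatic c carries 1 H when it has two neighbours and 0 H with three, and aromatic n carries 0 H:
  atom 1: aromatic c, 2 neighbours → 1 H
  atom 2: aromatic c, 2 neighbours → 1 H
  atom 3: aromatic c, 2 neighbours → 1 H
  atom 4: aromatic c, 2 neighbours → 1 H
  atom 5: aromatic c, 2 neighbours → 1 H
  atom 6: aromatic c, 2 neighbours → 1 H
Totals → C:6, H:6.
In Hill order: C6H6.

C6H6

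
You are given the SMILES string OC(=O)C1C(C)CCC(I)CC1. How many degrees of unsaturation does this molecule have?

Degree of unsaturation = (number of rings) + (number of π bonds).
Ring closures in the SMILES: 1.
π bonds: 1 double bond (each 1 DoU) → 1 DoU from unsaturation.
Total DoU = 1 + 1 = 2.

2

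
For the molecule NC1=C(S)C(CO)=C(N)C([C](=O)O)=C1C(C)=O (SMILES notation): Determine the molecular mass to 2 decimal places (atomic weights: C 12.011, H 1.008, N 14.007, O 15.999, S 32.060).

First, the molecular formula is C10H12N2O4S (counting implicit H from valence).
  C: 10 × 12.011 = 120.110
  H: 12 × 1.008 = 12.096
  N: 2 × 14.007 = 28.014
  O: 4 × 15.999 = 63.996
  S: 1 × 32.060 = 32.060
Sum: 10×12.011 + 12×1.008 + 2×14.007 + 4×15.999 + 1×32.060 = 256.276 → 256.28 g/mol.

256.28 g/mol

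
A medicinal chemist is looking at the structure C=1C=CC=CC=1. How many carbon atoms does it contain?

Count every carbon token in the SMILES (each C, including those in ring-closure positions and inside branches).
Carbon count: 6.

6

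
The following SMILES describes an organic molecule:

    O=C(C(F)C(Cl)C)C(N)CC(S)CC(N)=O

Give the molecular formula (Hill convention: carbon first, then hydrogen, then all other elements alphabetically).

C9H16ClFN2O2S

Walk through each heavy atom and fill implicit hydrogens from standard valence (C 4, N 3, O 2, S 2, halogen 1):
  atom 1: O, bond orders sum to 2 (valence 2) → 0 H
  atom 2: C, bond orders sum to 4 (valence 4) → 0 H
  atom 3: C, bond orders sum to 3 (valence 4) → 1 H
  atom 4: F (halogen, monovalent) → 0 H
  atom 5: C, bond orders sum to 3 (valence 4) → 1 H
  atom 6: Cl (halogen, monovalent) → 0 H
  atom 7: C, bond orders sum to 1 (valence 4) → 3 H
  atom 8: C, bond orders sum to 3 (valence 4) → 1 H
  atom 9: N, bond orders sum to 1 (valence 3) → 2 H
  atom 10: C, bond orders sum to 2 (valence 4) → 2 H
  atom 11: C, bond orders sum to 3 (valence 4) → 1 H
  atom 12: S, bond orders sum to 1 (valence 2) → 1 H
  atom 13: C, bond orders sum to 2 (valence 4) → 2 H
  atom 14: C, bond orders sum to 4 (valence 4) → 0 H
  atom 15: N, bond orders sum to 1 (valence 3) → 2 H
  atom 16: O, bond orders sum to 2 (valence 2) → 0 H
Totals → C:9, H:16, Cl:1, F:1, N:2, O:2, S:1.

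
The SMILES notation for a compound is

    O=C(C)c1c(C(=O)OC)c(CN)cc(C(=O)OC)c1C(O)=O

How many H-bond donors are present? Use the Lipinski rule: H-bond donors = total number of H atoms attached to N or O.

3

Donors: find every N or O and count the H atoms it carries.
  atom 1 (O): bond orders sum to 2 → 0 H
  atom 7 (O): bond orders sum to 2 → 0 H
  atom 8 (O): bond orders sum to 2 → 0 H
  atom 12 (N): bond orders sum to 1 → 2 H
  atom 16 (O): bond orders sum to 2 → 0 H
  atom 17 (O): bond orders sum to 2 → 0 H
  atom 21 (O): bond orders sum to 1 → 1 H
  atom 22 (O): bond orders sum to 2 → 0 H
Lipinski HBD = 3.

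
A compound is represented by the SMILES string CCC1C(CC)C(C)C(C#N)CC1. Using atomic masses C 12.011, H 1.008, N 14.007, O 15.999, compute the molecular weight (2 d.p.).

First, the molecular formula is C12H21N (counting implicit H from valence).
  C: 12 × 12.011 = 144.132
  H: 21 × 1.008 = 21.168
  N: 1 × 14.007 = 14.007
Sum: 12×12.011 + 21×1.008 + 1×14.007 = 179.307 → 179.31 g/mol.

179.31 g/mol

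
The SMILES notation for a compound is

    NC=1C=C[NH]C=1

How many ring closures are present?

1

In SMILES, each pair of matching ring-closure digits denotes one ring-closing bond; the number of such bonds equals the number of independent rings.
Ring-closure bonds here: 1.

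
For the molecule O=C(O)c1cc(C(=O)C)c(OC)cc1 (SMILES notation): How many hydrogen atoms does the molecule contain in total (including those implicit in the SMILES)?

10

Walk through each heavy atom and fill implicit hydrogens from standard valence (C 4, N 3, O 2, S 2, halogen 1); for lowercase aromatic atoms, an aromatic c carries 1 H when it has two neighbours and 0 H with three, and aromatic n carries 0 H:
  atom 1: O, bond orders sum to 2 (valence 2) → 0 H
  atom 2: C, bond orders sum to 4 (valence 4) → 0 H
  atom 3: O, bond orders sum to 1 (valence 2) → 1 H
  atom 4: aromatic c, 3 neighbours → 0 H
  atom 5: aromatic c, 2 neighbours → 1 H
  atom 6: aromatic c, 3 neighbours → 0 H
  atom 7: C, bond orders sum to 4 (valence 4) → 0 H
  atom 8: O, bond orders sum to 2 (valence 2) → 0 H
  atom 9: C, bond orders sum to 1 (valence 4) → 3 H
  atom 10: aromatic c, 3 neighbours → 0 H
  atom 11: O, bond orders sum to 2 (valence 2) → 0 H
  atom 12: C, bond orders sum to 1 (valence 4) → 3 H
  atom 13: aromatic c, 2 neighbours → 1 H
  atom 14: aromatic c, 2 neighbours → 1 H
Total hydrogens: 10.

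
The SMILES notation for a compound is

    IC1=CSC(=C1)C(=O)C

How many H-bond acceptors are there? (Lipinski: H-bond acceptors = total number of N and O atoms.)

N atoms: 0; O atoms: 1.
Lipinski HBA = 0 + 1 = 1.

1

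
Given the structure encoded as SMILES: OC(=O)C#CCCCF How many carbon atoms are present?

6

Count every carbon token in the SMILES (each C, including those in ring-closure positions and inside branches).
Carbon count: 6.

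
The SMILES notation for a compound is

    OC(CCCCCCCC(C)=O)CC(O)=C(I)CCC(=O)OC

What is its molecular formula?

C17H29IO5

Walk through each heavy atom and fill implicit hydrogens from standard valence (C 4, N 3, O 2, S 2, halogen 1):
  atom 1: O, bond orders sum to 1 (valence 2) → 1 H
  atom 2: C, bond orders sum to 3 (valence 4) → 1 H
  atom 3: C, bond orders sum to 2 (valence 4) → 2 H
  atom 4: C, bond orders sum to 2 (valence 4) → 2 H
  atom 5: C, bond orders sum to 2 (valence 4) → 2 H
  atom 6: C, bond orders sum to 2 (valence 4) → 2 H
  atom 7: C, bond orders sum to 2 (valence 4) → 2 H
  atom 8: C, bond orders sum to 2 (valence 4) → 2 H
  atom 9: C, bond orders sum to 2 (valence 4) → 2 H
  atom 10: C, bond orders sum to 4 (valence 4) → 0 H
  atom 11: C, bond orders sum to 1 (valence 4) → 3 H
  atom 12: O, bond orders sum to 2 (valence 2) → 0 H
  atom 13: C, bond orders sum to 2 (valence 4) → 2 H
  atom 14: C, bond orders sum to 4 (valence 4) → 0 H
  atom 15: O, bond orders sum to 1 (valence 2) → 1 H
  atom 16: C, bond orders sum to 4 (valence 4) → 0 H
  atom 17: I (halogen, monovalent) → 0 H
  atom 18: C, bond orders sum to 2 (valence 4) → 2 H
  atom 19: C, bond orders sum to 2 (valence 4) → 2 H
  atom 20: C, bond orders sum to 4 (valence 4) → 0 H
  atom 21: O, bond orders sum to 2 (valence 2) → 0 H
  atom 22: O, bond orders sum to 2 (valence 2) → 0 H
  atom 23: C, bond orders sum to 1 (valence 4) → 3 H
Totals → C:17, H:29, I:1, O:5.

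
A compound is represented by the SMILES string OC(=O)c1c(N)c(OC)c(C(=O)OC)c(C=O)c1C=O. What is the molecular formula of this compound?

Walk through each heavy atom and fill implicit hydrogens from standard valence (C 4, N 3, O 2, S 2, halogen 1); for lowercase aromatic atoms, an aromatic c carries 1 H when it has two neighbours and 0 H with three, and aromatic n carries 0 H:
  atom 1: O, bond orders sum to 1 (valence 2) → 1 H
  atom 2: C, bond orders sum to 4 (valence 4) → 0 H
  atom 3: O, bond orders sum to 2 (valence 2) → 0 H
  atom 4: aromatic c, 3 neighbours → 0 H
  atom 5: aromatic c, 3 neighbours → 0 H
  atom 6: N, bond orders sum to 1 (valence 3) → 2 H
  atom 7: aromatic c, 3 neighbours → 0 H
  atom 8: O, bond orders sum to 2 (valence 2) → 0 H
  atom 9: C, bond orders sum to 1 (valence 4) → 3 H
  atom 10: aromatic c, 3 neighbours → 0 H
  atom 11: C, bond orders sum to 4 (valence 4) → 0 H
  atom 12: O, bond orders sum to 2 (valence 2) → 0 H
  atom 13: O, bond orders sum to 2 (valence 2) → 0 H
  atom 14: C, bond orders sum to 1 (valence 4) → 3 H
  atom 15: aromatic c, 3 neighbours → 0 H
  atom 16: C, bond orders sum to 3 (valence 4) → 1 H
  atom 17: O, bond orders sum to 2 (valence 2) → 0 H
  atom 18: aromatic c, 3 neighbours → 0 H
  atom 19: C, bond orders sum to 3 (valence 4) → 1 H
  atom 20: O, bond orders sum to 2 (valence 2) → 0 H
Totals → C:12, H:11, N:1, O:7.

C12H11NO7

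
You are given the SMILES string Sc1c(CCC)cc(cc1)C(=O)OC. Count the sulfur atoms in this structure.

1

Scan the SMILES for S atoms (remember two-letter symbols like Cl and Br are single atoms).
Sulfur count: 1.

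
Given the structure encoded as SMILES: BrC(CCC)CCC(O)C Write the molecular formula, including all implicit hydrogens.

Walk through each heavy atom and fill implicit hydrogens from standard valence (C 4, N 3, O 2, S 2, halogen 1):
  atom 1: Br (halogen, monovalent) → 0 H
  atom 2: C, bond orders sum to 3 (valence 4) → 1 H
  atom 3: C, bond orders sum to 2 (valence 4) → 2 H
  atom 4: C, bond orders sum to 2 (valence 4) → 2 H
  atom 5: C, bond orders sum to 1 (valence 4) → 3 H
  atom 6: C, bond orders sum to 2 (valence 4) → 2 H
  atom 7: C, bond orders sum to 2 (valence 4) → 2 H
  atom 8: C, bond orders sum to 3 (valence 4) → 1 H
  atom 9: O, bond orders sum to 1 (valence 2) → 1 H
  atom 10: C, bond orders sum to 1 (valence 4) → 3 H
Totals → C:8, H:17, Br:1, O:1.

C8H17BrO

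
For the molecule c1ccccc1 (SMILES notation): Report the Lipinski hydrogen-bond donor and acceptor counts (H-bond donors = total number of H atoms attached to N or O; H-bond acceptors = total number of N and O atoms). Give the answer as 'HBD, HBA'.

Donors: find every N or O and count the H atoms it carries.
  (no N or O atoms present)
Lipinski HBD = 0.
Acceptors: N atoms = 0, O atoms = 0 → HBA = 0.

0, 0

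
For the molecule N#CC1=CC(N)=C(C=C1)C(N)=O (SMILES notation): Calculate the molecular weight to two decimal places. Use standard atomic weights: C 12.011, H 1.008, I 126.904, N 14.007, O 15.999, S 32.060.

161.16 g/mol

First, the molecular formula is C8H7N3O (counting implicit H from valence).
  C: 8 × 12.011 = 96.088
  H: 7 × 1.008 = 7.056
  N: 3 × 14.007 = 42.021
  O: 1 × 15.999 = 15.999
Sum: 8×12.011 + 7×1.008 + 3×14.007 + 1×15.999 = 161.164 → 161.16 g/mol.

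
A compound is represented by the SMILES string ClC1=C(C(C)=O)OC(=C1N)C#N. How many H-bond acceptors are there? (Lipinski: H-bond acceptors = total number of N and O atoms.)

N atoms: 2; O atoms: 2.
Lipinski HBA = 2 + 2 = 4.

4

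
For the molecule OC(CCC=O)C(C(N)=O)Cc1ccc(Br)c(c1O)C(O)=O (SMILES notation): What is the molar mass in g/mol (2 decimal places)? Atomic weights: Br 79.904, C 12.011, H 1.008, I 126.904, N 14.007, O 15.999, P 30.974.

374.19 g/mol

First, the molecular formula is C14H16BrNO6 (counting implicit H from valence).
  Br: 1 × 79.904 = 79.904
  C: 14 × 12.011 = 168.154
  H: 16 × 1.008 = 16.128
  N: 1 × 14.007 = 14.007
  O: 6 × 15.999 = 95.994
Sum: 1×79.904 + 14×12.011 + 16×1.008 + 1×14.007 + 6×15.999 = 374.187 → 374.19 g/mol.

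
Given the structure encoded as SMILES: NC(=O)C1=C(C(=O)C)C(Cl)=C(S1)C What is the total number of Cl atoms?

Scan the SMILES for Cl atoms (remember two-letter symbols like Cl and Br are single atoms).
Chlorine count: 1.

1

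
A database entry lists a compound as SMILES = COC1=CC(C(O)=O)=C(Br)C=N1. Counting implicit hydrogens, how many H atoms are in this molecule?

6

Walk through each heavy atom and fill implicit hydrogens from standard valence (C 4, N 3, O 2, S 2, halogen 1):
  atom 1: C, bond orders sum to 1 (valence 4) → 3 H
  atom 2: O, bond orders sum to 2 (valence 2) → 0 H
  atom 3: C, bond orders sum to 4 (valence 4) → 0 H
  atom 4: C, bond orders sum to 3 (valence 4) → 1 H
  atom 5: C, bond orders sum to 4 (valence 4) → 0 H
  atom 6: C, bond orders sum to 4 (valence 4) → 0 H
  atom 7: O, bond orders sum to 1 (valence 2) → 1 H
  atom 8: O, bond orders sum to 2 (valence 2) → 0 H
  atom 9: C, bond orders sum to 4 (valence 4) → 0 H
  atom 10: Br (halogen, monovalent) → 0 H
  atom 11: C, bond orders sum to 3 (valence 4) → 1 H
  atom 12: N, bond orders sum to 3 (valence 3) → 0 H
Total hydrogens: 6.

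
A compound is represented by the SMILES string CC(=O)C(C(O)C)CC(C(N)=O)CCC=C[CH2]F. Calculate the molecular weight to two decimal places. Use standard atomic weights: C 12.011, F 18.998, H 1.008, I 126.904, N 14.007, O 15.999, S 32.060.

First, the molecular formula is C13H22FNO3 (counting implicit H from valence).
  C: 13 × 12.011 = 156.143
  F: 1 × 18.998 = 18.998
  H: 22 × 1.008 = 22.176
  N: 1 × 14.007 = 14.007
  O: 3 × 15.999 = 47.997
Sum: 13×12.011 + 1×18.998 + 22×1.008 + 1×14.007 + 3×15.999 = 259.321 → 259.32 g/mol.

259.32 g/mol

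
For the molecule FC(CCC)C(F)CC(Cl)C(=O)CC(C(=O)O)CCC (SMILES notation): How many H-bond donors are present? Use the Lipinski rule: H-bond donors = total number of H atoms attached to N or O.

1

Donors: find every N or O and count the H atoms it carries.
  atom 12 (O): bond orders sum to 2 → 0 H
  atom 16 (O): bond orders sum to 2 → 0 H
  atom 17 (O): bond orders sum to 1 → 1 H
Lipinski HBD = 1.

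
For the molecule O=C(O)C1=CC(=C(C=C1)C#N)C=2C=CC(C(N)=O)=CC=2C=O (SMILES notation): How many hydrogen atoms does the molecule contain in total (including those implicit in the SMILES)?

10

Walk through each heavy atom and fill implicit hydrogens from standard valence (C 4, N 3, O 2, S 2, halogen 1):
  atom 1: O, bond orders sum to 2 (valence 2) → 0 H
  atom 2: C, bond orders sum to 4 (valence 4) → 0 H
  atom 3: O, bond orders sum to 1 (valence 2) → 1 H
  atom 4: C, bond orders sum to 4 (valence 4) → 0 H
  atom 5: C, bond orders sum to 3 (valence 4) → 1 H
  atom 6: C, bond orders sum to 4 (valence 4) → 0 H
  atom 7: C, bond orders sum to 4 (valence 4) → 0 H
  atom 8: C, bond orders sum to 3 (valence 4) → 1 H
  atom 9: C, bond orders sum to 3 (valence 4) → 1 H
  atom 10: C, bond orders sum to 4 (valence 4) → 0 H
  atom 11: N, bond orders sum to 3 (valence 3) → 0 H
  atom 12: C, bond orders sum to 4 (valence 4) → 0 H
  atom 13: C, bond orders sum to 3 (valence 4) → 1 H
  atom 14: C, bond orders sum to 3 (valence 4) → 1 H
  atom 15: C, bond orders sum to 4 (valence 4) → 0 H
  atom 16: C, bond orders sum to 4 (valence 4) → 0 H
  atom 17: N, bond orders sum to 1 (valence 3) → 2 H
  atom 18: O, bond orders sum to 2 (valence 2) → 0 H
  atom 19: C, bond orders sum to 3 (valence 4) → 1 H
  atom 20: C, bond orders sum to 4 (valence 4) → 0 H
  atom 21: C, bond orders sum to 3 (valence 4) → 1 H
  atom 22: O, bond orders sum to 2 (valence 2) → 0 H
Total hydrogens: 10.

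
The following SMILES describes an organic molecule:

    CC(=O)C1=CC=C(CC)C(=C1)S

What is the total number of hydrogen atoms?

Walk through each heavy atom and fill implicit hydrogens from standard valence (C 4, N 3, O 2, S 2, halogen 1):
  atom 1: C, bond orders sum to 1 (valence 4) → 3 H
  atom 2: C, bond orders sum to 4 (valence 4) → 0 H
  atom 3: O, bond orders sum to 2 (valence 2) → 0 H
  atom 4: C, bond orders sum to 4 (valence 4) → 0 H
  atom 5: C, bond orders sum to 3 (valence 4) → 1 H
  atom 6: C, bond orders sum to 3 (valence 4) → 1 H
  atom 7: C, bond orders sum to 4 (valence 4) → 0 H
  atom 8: C, bond orders sum to 2 (valence 4) → 2 H
  atom 9: C, bond orders sum to 1 (valence 4) → 3 H
  atom 10: C, bond orders sum to 4 (valence 4) → 0 H
  atom 11: C, bond orders sum to 3 (valence 4) → 1 H
  atom 12: S, bond orders sum to 1 (valence 2) → 1 H
Total hydrogens: 12.

12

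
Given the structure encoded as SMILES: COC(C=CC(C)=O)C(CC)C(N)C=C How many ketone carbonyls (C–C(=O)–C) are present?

The ketone motif appears at heavy-atom position 6 in the SMILES.
Other groups present: 2 alkene, 1 ether, 1 primary amine.
Ketone count: 1.

1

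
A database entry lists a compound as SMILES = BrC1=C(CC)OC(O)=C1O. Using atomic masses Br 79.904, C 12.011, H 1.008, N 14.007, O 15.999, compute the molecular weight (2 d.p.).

207.02 g/mol

First, the molecular formula is C6H7BrO3 (counting implicit H from valence).
  Br: 1 × 79.904 = 79.904
  C: 6 × 12.011 = 72.066
  H: 7 × 1.008 = 7.056
  O: 3 × 15.999 = 47.997
Sum: 1×79.904 + 6×12.011 + 7×1.008 + 3×15.999 = 207.023 → 207.02 g/mol.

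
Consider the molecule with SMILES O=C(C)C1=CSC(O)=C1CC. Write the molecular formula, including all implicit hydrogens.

C8H10O2S

Walk through each heavy atom and fill implicit hydrogens from standard valence (C 4, N 3, O 2, S 2, halogen 1):
  atom 1: O, bond orders sum to 2 (valence 2) → 0 H
  atom 2: C, bond orders sum to 4 (valence 4) → 0 H
  atom 3: C, bond orders sum to 1 (valence 4) → 3 H
  atom 4: C, bond orders sum to 4 (valence 4) → 0 H
  atom 5: C, bond orders sum to 3 (valence 4) → 1 H
  atom 6: S, bond orders sum to 2 (valence 2) → 0 H
  atom 7: C, bond orders sum to 4 (valence 4) → 0 H
  atom 8: O, bond orders sum to 1 (valence 2) → 1 H
  atom 9: C, bond orders sum to 4 (valence 4) → 0 H
  atom 10: C, bond orders sum to 2 (valence 4) → 2 H
  atom 11: C, bond orders sum to 1 (valence 4) → 3 H
Totals → C:8, H:10, O:2, S:1.
In Hill order: C8H10O2S.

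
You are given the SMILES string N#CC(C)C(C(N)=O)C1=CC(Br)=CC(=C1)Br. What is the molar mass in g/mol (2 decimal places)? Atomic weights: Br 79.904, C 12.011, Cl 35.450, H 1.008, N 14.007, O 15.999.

First, the molecular formula is C11H10Br2N2O (counting implicit H from valence).
  Br: 2 × 79.904 = 159.808
  C: 11 × 12.011 = 132.121
  H: 10 × 1.008 = 10.080
  N: 2 × 14.007 = 28.014
  O: 1 × 15.999 = 15.999
Sum: 2×79.904 + 11×12.011 + 10×1.008 + 2×14.007 + 1×15.999 = 346.022 → 346.02 g/mol.

346.02 g/mol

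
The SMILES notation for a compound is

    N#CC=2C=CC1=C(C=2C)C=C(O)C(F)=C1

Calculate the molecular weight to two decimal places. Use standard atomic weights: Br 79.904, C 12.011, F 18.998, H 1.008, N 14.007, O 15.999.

First, the molecular formula is C12H8FNO (counting implicit H from valence).
  C: 12 × 12.011 = 144.132
  F: 1 × 18.998 = 18.998
  H: 8 × 1.008 = 8.064
  N: 1 × 14.007 = 14.007
  O: 1 × 15.999 = 15.999
Sum: 12×12.011 + 1×18.998 + 8×1.008 + 1×14.007 + 1×15.999 = 201.200 → 201.20 g/mol.

201.20 g/mol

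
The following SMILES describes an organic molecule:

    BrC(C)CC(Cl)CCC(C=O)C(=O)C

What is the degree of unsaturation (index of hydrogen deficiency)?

2

Molecular formula: C10H16BrClO2.
DoU = (2C + 2 + N − H − X) / 2, where X is the halogen count and O/S are ignored.
    = (2·10 + 2 + 0 − 16 − 2) / 2 = 4 / 2 = 2.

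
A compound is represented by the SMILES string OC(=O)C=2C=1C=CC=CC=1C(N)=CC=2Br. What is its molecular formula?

Walk through each heavy atom and fill implicit hydrogens from standard valence (C 4, N 3, O 2, S 2, halogen 1):
  atom 1: O, bond orders sum to 1 (valence 2) → 1 H
  atom 2: C, bond orders sum to 4 (valence 4) → 0 H
  atom 3: O, bond orders sum to 2 (valence 2) → 0 H
  atom 4: C, bond orders sum to 4 (valence 4) → 0 H
  atom 5: C, bond orders sum to 4 (valence 4) → 0 H
  atom 6: C, bond orders sum to 3 (valence 4) → 1 H
  atom 7: C, bond orders sum to 3 (valence 4) → 1 H
  atom 8: C, bond orders sum to 3 (valence 4) → 1 H
  atom 9: C, bond orders sum to 3 (valence 4) → 1 H
  atom 10: C, bond orders sum to 4 (valence 4) → 0 H
  atom 11: C, bond orders sum to 4 (valence 4) → 0 H
  atom 12: N, bond orders sum to 1 (valence 3) → 2 H
  atom 13: C, bond orders sum to 3 (valence 4) → 1 H
  atom 14: C, bond orders sum to 4 (valence 4) → 0 H
  atom 15: Br (halogen, monovalent) → 0 H
Totals → C:11, H:8, Br:1, N:1, O:2.
In Hill order: C11H8BrNO2.

C11H8BrNO2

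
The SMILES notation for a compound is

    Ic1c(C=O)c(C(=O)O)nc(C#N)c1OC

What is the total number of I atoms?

1

Scan the SMILES for I atoms (remember two-letter symbols like Cl and Br are single atoms).
Iodine count: 1.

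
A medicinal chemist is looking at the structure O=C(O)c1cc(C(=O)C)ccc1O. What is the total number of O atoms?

4

Scan the SMILES for O atoms (remember two-letter symbols like Cl and Br are single atoms).
Oxygen count: 4.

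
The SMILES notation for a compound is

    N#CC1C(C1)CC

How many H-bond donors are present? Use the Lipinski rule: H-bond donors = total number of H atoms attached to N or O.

0

Donors: find every N or O and count the H atoms it carries.
  atom 1 (N): bond orders sum to 3 → 0 H
Lipinski HBD = 0.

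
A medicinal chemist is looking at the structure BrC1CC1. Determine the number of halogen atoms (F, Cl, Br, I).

Halogen atoms appear at heavy-atom position 1 (1×Br).
Halogen count: 1.

1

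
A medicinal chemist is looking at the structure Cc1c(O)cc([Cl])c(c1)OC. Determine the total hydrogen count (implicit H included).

Walk through each heavy atom and fill implicit hydrogens from standard valence (C 4, N 3, O 2, S 2, halogen 1); for lowercase aromatic atoms, an aromatic c carries 1 H when it has two neighbours and 0 H with three, and aromatic n carries 0 H:
  atom 1: C, bond orders sum to 1 (valence 4) → 3 H
  atom 2: aromatic c, 3 neighbours → 0 H
  atom 3: aromatic c, 3 neighbours → 0 H
  atom 4: O, bond orders sum to 1 (valence 2) → 1 H
  atom 5: aromatic c, 2 neighbours → 1 H
  atom 6: aromatic c, 3 neighbours → 0 H
  atom 7: Cl with explicit H count 0
  atom 8: aromatic c, 3 neighbours → 0 H
  atom 9: aromatic c, 2 neighbours → 1 H
  atom 10: O, bond orders sum to 2 (valence 2) → 0 H
  atom 11: C, bond orders sum to 1 (valence 4) → 3 H
Total hydrogens: 9.

9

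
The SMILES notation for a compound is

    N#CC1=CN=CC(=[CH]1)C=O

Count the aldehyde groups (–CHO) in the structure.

1

The aldehyde motif appears at heavy-atom position 9 in the SMILES.
Other groups present: 1 nitrile.
Aldehyde count: 1.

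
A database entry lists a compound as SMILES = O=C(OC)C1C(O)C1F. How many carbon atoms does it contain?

Count every carbon token in the SMILES (each C, including those in ring-closure positions and inside branches).
Carbon count: 5.

5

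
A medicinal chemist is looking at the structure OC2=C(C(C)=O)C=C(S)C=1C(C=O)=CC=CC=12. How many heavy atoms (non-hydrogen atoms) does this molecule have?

Every atom symbol written in the SMILES (organic subset) is one heavy atom; implicit H are not written.
Heavy atoms by element → C:13, O:3, S:1.
Total: 17.

17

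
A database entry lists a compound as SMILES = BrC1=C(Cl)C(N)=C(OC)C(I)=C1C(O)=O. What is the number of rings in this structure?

In SMILES, each pair of matching ring-closure digits denotes one ring-closing bond; the number of such bonds equals the number of independent rings.
Ring-closure bonds here: 1.

1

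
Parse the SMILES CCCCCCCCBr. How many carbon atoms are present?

Count every carbon token in the SMILES (each C, including those in ring-closure positions and inside branches).
Carbon count: 8.

8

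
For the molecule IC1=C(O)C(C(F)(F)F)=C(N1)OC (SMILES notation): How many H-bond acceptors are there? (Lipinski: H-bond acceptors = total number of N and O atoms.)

3

N atoms: 1; O atoms: 2.
Lipinski HBA = 1 + 2 = 3.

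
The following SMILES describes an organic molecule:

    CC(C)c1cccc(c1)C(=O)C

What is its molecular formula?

C11H14O

Walk through each heavy atom and fill implicit hydrogens from standard valence (C 4, N 3, O 2, S 2, halogen 1); for lowercase aromatic atoms, an aromatic c carries 1 H when it has two neighbours and 0 H with three, and aromatic n carries 0 H:
  atom 1: C, bond orders sum to 1 (valence 4) → 3 H
  atom 2: C, bond orders sum to 3 (valence 4) → 1 H
  atom 3: C, bond orders sum to 1 (valence 4) → 3 H
  atom 4: aromatic c, 3 neighbours → 0 H
  atom 5: aromatic c, 2 neighbours → 1 H
  atom 6: aromatic c, 2 neighbours → 1 H
  atom 7: aromatic c, 2 neighbours → 1 H
  atom 8: aromatic c, 3 neighbours → 0 H
  atom 9: aromatic c, 2 neighbours → 1 H
  atom 10: C, bond orders sum to 4 (valence 4) → 0 H
  atom 11: O, bond orders sum to 2 (valence 2) → 0 H
  atom 12: C, bond orders sum to 1 (valence 4) → 3 H
Totals → C:11, H:14, O:1.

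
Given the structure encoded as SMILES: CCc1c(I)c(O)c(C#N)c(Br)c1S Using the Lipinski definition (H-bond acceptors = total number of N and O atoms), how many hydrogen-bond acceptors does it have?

N atoms: 1; O atoms: 1.
Lipinski HBA = 1 + 1 = 2.

2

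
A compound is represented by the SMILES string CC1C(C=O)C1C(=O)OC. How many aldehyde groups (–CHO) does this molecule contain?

The aldehyde motif appears at heavy-atom position 4 in the SMILES.
Other groups present: 1 ester.
Aldehyde count: 1.

1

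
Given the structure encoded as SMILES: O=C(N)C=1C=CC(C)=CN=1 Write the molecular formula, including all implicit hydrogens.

Walk through each heavy atom and fill implicit hydrogens from standard valence (C 4, N 3, O 2, S 2, halogen 1):
  atom 1: O, bond orders sum to 2 (valence 2) → 0 H
  atom 2: C, bond orders sum to 4 (valence 4) → 0 H
  atom 3: N, bond orders sum to 1 (valence 3) → 2 H
  atom 4: C, bond orders sum to 4 (valence 4) → 0 H
  atom 5: C, bond orders sum to 3 (valence 4) → 1 H
  atom 6: C, bond orders sum to 3 (valence 4) → 1 H
  atom 7: C, bond orders sum to 4 (valence 4) → 0 H
  atom 8: C, bond orders sum to 1 (valence 4) → 3 H
  atom 9: C, bond orders sum to 3 (valence 4) → 1 H
  atom 10: N, bond orders sum to 3 (valence 3) → 0 H
Totals → C:7, H:8, N:2, O:1.

C7H8N2O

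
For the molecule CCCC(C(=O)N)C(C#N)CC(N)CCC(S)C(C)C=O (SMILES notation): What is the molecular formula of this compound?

C15H27N3O2S

Walk through each heavy atom and fill implicit hydrogens from standard valence (C 4, N 3, O 2, S 2, halogen 1):
  atom 1: C, bond orders sum to 1 (valence 4) → 3 H
  atom 2: C, bond orders sum to 2 (valence 4) → 2 H
  atom 3: C, bond orders sum to 2 (valence 4) → 2 H
  atom 4: C, bond orders sum to 3 (valence 4) → 1 H
  atom 5: C, bond orders sum to 4 (valence 4) → 0 H
  atom 6: O, bond orders sum to 2 (valence 2) → 0 H
  atom 7: N, bond orders sum to 1 (valence 3) → 2 H
  atom 8: C, bond orders sum to 3 (valence 4) → 1 H
  atom 9: C, bond orders sum to 4 (valence 4) → 0 H
  atom 10: N, bond orders sum to 3 (valence 3) → 0 H
  atom 11: C, bond orders sum to 2 (valence 4) → 2 H
  atom 12: C, bond orders sum to 3 (valence 4) → 1 H
  atom 13: N, bond orders sum to 1 (valence 3) → 2 H
  atom 14: C, bond orders sum to 2 (valence 4) → 2 H
  atom 15: C, bond orders sum to 2 (valence 4) → 2 H
  atom 16: C, bond orders sum to 3 (valence 4) → 1 H
  atom 17: S, bond orders sum to 1 (valence 2) → 1 H
  atom 18: C, bond orders sum to 3 (valence 4) → 1 H
  atom 19: C, bond orders sum to 1 (valence 4) → 3 H
  atom 20: C, bond orders sum to 3 (valence 4) → 1 H
  atom 21: O, bond orders sum to 2 (valence 2) → 0 H
Totals → C:15, H:27, N:3, O:2, S:1.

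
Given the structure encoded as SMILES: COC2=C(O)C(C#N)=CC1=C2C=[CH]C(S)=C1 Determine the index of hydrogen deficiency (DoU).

9

Degree of unsaturation = (number of rings) + (number of π bonds).
Ring closures in the SMILES: 2.
π bonds: 5 double bonds (each 1 DoU), 1 triple bond (each 2 DoU) → 7 DoU from unsaturation.
Total DoU = 2 + 7 = 9.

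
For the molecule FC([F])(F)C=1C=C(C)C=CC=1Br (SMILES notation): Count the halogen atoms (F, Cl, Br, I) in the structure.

4

Halogen atoms appear at heavy-atom positions 1, 3, 4, 12 (1×Br, 3×F).
Halogen count: 4.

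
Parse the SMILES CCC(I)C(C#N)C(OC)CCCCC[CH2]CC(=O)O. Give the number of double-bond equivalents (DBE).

3

Degree of unsaturation = (number of rings) + (number of π bonds).
Ring closures in the SMILES: 0.
π bonds: 1 double bond (each 1 DoU), 1 triple bond (each 2 DoU) → 3 DoU from unsaturation.
Total DoU = 0 + 3 = 3.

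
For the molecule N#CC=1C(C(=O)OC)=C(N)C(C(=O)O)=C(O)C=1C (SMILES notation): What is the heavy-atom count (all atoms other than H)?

Every atom symbol written in the SMILES (organic subset) is one heavy atom; implicit H are not written.
Heavy atoms by element → C:11, N:2, O:5.
Total: 18.

18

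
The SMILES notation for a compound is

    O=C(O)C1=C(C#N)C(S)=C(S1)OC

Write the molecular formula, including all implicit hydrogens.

C7H5NO3S2

Walk through each heavy atom and fill implicit hydrogens from standard valence (C 4, N 3, O 2, S 2, halogen 1):
  atom 1: O, bond orders sum to 2 (valence 2) → 0 H
  atom 2: C, bond orders sum to 4 (valence 4) → 0 H
  atom 3: O, bond orders sum to 1 (valence 2) → 1 H
  atom 4: C, bond orders sum to 4 (valence 4) → 0 H
  atom 5: C, bond orders sum to 4 (valence 4) → 0 H
  atom 6: C, bond orders sum to 4 (valence 4) → 0 H
  atom 7: N, bond orders sum to 3 (valence 3) → 0 H
  atom 8: C, bond orders sum to 4 (valence 4) → 0 H
  atom 9: S, bond orders sum to 1 (valence 2) → 1 H
  atom 10: C, bond orders sum to 4 (valence 4) → 0 H
  atom 11: S, bond orders sum to 2 (valence 2) → 0 H
  atom 12: O, bond orders sum to 2 (valence 2) → 0 H
  atom 13: C, bond orders sum to 1 (valence 4) → 3 H
Totals → C:7, H:5, N:1, O:3, S:2.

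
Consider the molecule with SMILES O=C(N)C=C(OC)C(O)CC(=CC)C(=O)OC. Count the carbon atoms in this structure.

Count every carbon token in the SMILES (each C, including those in ring-closure positions and inside branches).
Carbon count: 11.

11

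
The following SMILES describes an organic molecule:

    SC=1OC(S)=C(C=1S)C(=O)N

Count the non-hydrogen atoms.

11

Every atom symbol written in the SMILES (organic subset) is one heavy atom; implicit H are not written.
Heavy atoms by element → C:5, N:1, O:2, S:3.
Total: 11.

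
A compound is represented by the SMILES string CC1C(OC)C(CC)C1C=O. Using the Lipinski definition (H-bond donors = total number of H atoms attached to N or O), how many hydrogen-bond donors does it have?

Donors: find every N or O and count the H atoms it carries.
  atom 4 (O): bond orders sum to 2 → 0 H
  atom 11 (O): bond orders sum to 2 → 0 H
Lipinski HBD = 0.

0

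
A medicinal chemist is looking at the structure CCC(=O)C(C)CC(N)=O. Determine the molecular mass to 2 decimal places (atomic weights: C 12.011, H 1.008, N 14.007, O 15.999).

143.19 g/mol

First, the molecular formula is C7H13NO2 (counting implicit H from valence).
  C: 7 × 12.011 = 84.077
  H: 13 × 1.008 = 13.104
  N: 1 × 14.007 = 14.007
  O: 2 × 15.999 = 31.998
Sum: 7×12.011 + 13×1.008 + 1×14.007 + 2×15.999 = 143.186 → 143.19 g/mol.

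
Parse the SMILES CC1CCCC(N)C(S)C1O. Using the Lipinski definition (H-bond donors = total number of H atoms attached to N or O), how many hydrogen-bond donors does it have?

Donors: find every N or O and count the H atoms it carries.
  atom 7 (N): bond orders sum to 1 → 2 H
  atom 11 (O): bond orders sum to 1 → 1 H
Lipinski HBD = 3.

3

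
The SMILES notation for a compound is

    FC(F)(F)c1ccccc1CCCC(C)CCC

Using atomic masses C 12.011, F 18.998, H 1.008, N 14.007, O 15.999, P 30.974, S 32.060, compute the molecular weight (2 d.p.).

First, the molecular formula is C15H21F3 (counting implicit H from valence).
  C: 15 × 12.011 = 180.165
  F: 3 × 18.998 = 56.994
  H: 21 × 1.008 = 21.168
Sum: 15×12.011 + 3×18.998 + 21×1.008 = 258.327 → 258.33 g/mol.

258.33 g/mol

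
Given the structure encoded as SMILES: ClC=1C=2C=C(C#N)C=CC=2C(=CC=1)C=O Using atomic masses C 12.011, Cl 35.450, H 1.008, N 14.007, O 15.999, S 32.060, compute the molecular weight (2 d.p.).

First, the molecular formula is C12H6ClNO (counting implicit H from valence).
  C: 12 × 12.011 = 144.132
  Cl: 1 × 35.450 = 35.450
  H: 6 × 1.008 = 6.048
  N: 1 × 14.007 = 14.007
  O: 1 × 15.999 = 15.999
Sum: 12×12.011 + 1×35.450 + 6×1.008 + 1×14.007 + 1×15.999 = 215.636 → 215.64 g/mol.

215.64 g/mol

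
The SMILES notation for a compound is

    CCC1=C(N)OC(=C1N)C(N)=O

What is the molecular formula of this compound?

Walk through each heavy atom and fill implicit hydrogens from standard valence (C 4, N 3, O 2, S 2, halogen 1):
  atom 1: C, bond orders sum to 1 (valence 4) → 3 H
  atom 2: C, bond orders sum to 2 (valence 4) → 2 H
  atom 3: C, bond orders sum to 4 (valence 4) → 0 H
  atom 4: C, bond orders sum to 4 (valence 4) → 0 H
  atom 5: N, bond orders sum to 1 (valence 3) → 2 H
  atom 6: O, bond orders sum to 2 (valence 2) → 0 H
  atom 7: C, bond orders sum to 4 (valence 4) → 0 H
  atom 8: C, bond orders sum to 4 (valence 4) → 0 H
  atom 9: N, bond orders sum to 1 (valence 3) → 2 H
  atom 10: C, bond orders sum to 4 (valence 4) → 0 H
  atom 11: N, bond orders sum to 1 (valence 3) → 2 H
  atom 12: O, bond orders sum to 2 (valence 2) → 0 H
Totals → C:7, H:11, N:3, O:2.

C7H11N3O2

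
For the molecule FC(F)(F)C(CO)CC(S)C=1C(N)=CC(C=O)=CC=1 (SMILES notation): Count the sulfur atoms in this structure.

Scan the SMILES for S atoms (remember two-letter symbols like Cl and Br are single atoms).
Sulfur count: 1.

1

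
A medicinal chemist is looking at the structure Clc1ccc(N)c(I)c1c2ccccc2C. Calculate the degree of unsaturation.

Molecular formula: C13H11ClIN.
DoU = (2C + 2 + N − H − X) / 2, where X is the halogen count and O/S are ignored.
    = (2·13 + 2 + 1 − 11 − 2) / 2 = 16 / 2 = 8.

8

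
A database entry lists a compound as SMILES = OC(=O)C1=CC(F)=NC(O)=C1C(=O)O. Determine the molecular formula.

Walk through each heavy atom and fill implicit hydrogens from standard valence (C 4, N 3, O 2, S 2, halogen 1):
  atom 1: O, bond orders sum to 1 (valence 2) → 1 H
  atom 2: C, bond orders sum to 4 (valence 4) → 0 H
  atom 3: O, bond orders sum to 2 (valence 2) → 0 H
  atom 4: C, bond orders sum to 4 (valence 4) → 0 H
  atom 5: C, bond orders sum to 3 (valence 4) → 1 H
  atom 6: C, bond orders sum to 4 (valence 4) → 0 H
  atom 7: F (halogen, monovalent) → 0 H
  atom 8: N, bond orders sum to 3 (valence 3) → 0 H
  atom 9: C, bond orders sum to 4 (valence 4) → 0 H
  atom 10: O, bond orders sum to 1 (valence 2) → 1 H
  atom 11: C, bond orders sum to 4 (valence 4) → 0 H
  atom 12: C, bond orders sum to 4 (valence 4) → 0 H
  atom 13: O, bond orders sum to 2 (valence 2) → 0 H
  atom 14: O, bond orders sum to 1 (valence 2) → 1 H
Totals → C:7, H:4, F:1, N:1, O:5.

C7H4FNO5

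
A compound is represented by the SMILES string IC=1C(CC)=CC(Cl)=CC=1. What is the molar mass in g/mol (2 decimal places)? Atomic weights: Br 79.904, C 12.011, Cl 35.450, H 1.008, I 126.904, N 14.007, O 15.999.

266.51 g/mol

First, the molecular formula is C8H8ClI (counting implicit H from valence).
  C: 8 × 12.011 = 96.088
  Cl: 1 × 35.450 = 35.450
  H: 8 × 1.008 = 8.064
  I: 1 × 126.904 = 126.904
Sum: 8×12.011 + 1×35.450 + 8×1.008 + 1×126.904 = 266.506 → 266.51 g/mol.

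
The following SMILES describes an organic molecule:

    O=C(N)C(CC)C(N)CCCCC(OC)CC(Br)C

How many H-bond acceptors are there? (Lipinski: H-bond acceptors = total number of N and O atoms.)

4

N atoms: 2; O atoms: 2.
Lipinski HBA = 2 + 2 = 4.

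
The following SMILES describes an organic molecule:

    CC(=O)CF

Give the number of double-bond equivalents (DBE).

1

Molecular formula: C3H5FO.
DoU = (2C + 2 + N − H − X) / 2, where X is the halogen count and O/S are ignored.
    = (2·3 + 2 + 0 − 5 − 1) / 2 = 2 / 2 = 1.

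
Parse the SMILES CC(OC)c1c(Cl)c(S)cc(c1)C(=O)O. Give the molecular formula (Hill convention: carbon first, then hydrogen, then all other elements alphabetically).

C10H11ClO3S

Walk through each heavy atom and fill implicit hydrogens from standard valence (C 4, N 3, O 2, S 2, halogen 1); for lowercase aromatic atoms, an aromatic c carries 1 H when it has two neighbours and 0 H with three, and aromatic n carries 0 H:
  atom 1: C, bond orders sum to 1 (valence 4) → 3 H
  atom 2: C, bond orders sum to 3 (valence 4) → 1 H
  atom 3: O, bond orders sum to 2 (valence 2) → 0 H
  atom 4: C, bond orders sum to 1 (valence 4) → 3 H
  atom 5: aromatic c, 3 neighbours → 0 H
  atom 6: aromatic c, 3 neighbours → 0 H
  atom 7: Cl (halogen, monovalent) → 0 H
  atom 8: aromatic c, 3 neighbours → 0 H
  atom 9: S, bond orders sum to 1 (valence 2) → 1 H
  atom 10: aromatic c, 2 neighbours → 1 H
  atom 11: aromatic c, 3 neighbours → 0 H
  atom 12: aromatic c, 2 neighbours → 1 H
  atom 13: C, bond orders sum to 4 (valence 4) → 0 H
  atom 14: O, bond orders sum to 2 (valence 2) → 0 H
  atom 15: O, bond orders sum to 1 (valence 2) → 1 H
Totals → C:10, H:11, Cl:1, O:3, S:1.
In Hill order: C10H11ClO3S.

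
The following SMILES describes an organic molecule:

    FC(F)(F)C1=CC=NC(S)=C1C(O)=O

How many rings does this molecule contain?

1

In SMILES, each pair of matching ring-closure digits denotes one ring-closing bond; the number of such bonds equals the number of independent rings.
Ring-closure bonds here: 1.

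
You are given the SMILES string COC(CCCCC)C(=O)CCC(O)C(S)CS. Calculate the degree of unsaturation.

Degree of unsaturation = (number of rings) + (number of π bonds).
Ring closures in the SMILES: 0.
π bonds: 1 double bond (each 1 DoU) → 1 DoU from unsaturation.
Total DoU = 0 + 1 = 1.

1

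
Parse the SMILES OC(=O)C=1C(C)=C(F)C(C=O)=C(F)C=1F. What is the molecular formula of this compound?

C9H5F3O3

Walk through each heavy atom and fill implicit hydrogens from standard valence (C 4, N 3, O 2, S 2, halogen 1):
  atom 1: O, bond orders sum to 1 (valence 2) → 1 H
  atom 2: C, bond orders sum to 4 (valence 4) → 0 H
  atom 3: O, bond orders sum to 2 (valence 2) → 0 H
  atom 4: C, bond orders sum to 4 (valence 4) → 0 H
  atom 5: C, bond orders sum to 4 (valence 4) → 0 H
  atom 6: C, bond orders sum to 1 (valence 4) → 3 H
  atom 7: C, bond orders sum to 4 (valence 4) → 0 H
  atom 8: F (halogen, monovalent) → 0 H
  atom 9: C, bond orders sum to 4 (valence 4) → 0 H
  atom 10: C, bond orders sum to 3 (valence 4) → 1 H
  atom 11: O, bond orders sum to 2 (valence 2) → 0 H
  atom 12: C, bond orders sum to 4 (valence 4) → 0 H
  atom 13: F (halogen, monovalent) → 0 H
  atom 14: C, bond orders sum to 4 (valence 4) → 0 H
  atom 15: F (halogen, monovalent) → 0 H
Totals → C:9, H:5, F:3, O:3.
In Hill order: C9H5F3O3.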